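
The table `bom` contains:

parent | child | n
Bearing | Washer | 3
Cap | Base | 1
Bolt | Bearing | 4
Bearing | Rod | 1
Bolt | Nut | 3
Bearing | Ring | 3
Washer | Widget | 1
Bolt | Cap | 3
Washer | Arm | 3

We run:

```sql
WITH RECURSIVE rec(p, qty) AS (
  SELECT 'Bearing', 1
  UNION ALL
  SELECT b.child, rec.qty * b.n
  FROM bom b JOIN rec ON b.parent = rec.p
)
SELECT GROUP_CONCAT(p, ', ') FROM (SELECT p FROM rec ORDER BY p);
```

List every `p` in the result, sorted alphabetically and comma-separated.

Base: (Bearing, qty=1).
Iteration 1: components of {Bearing} -> Ring = 1*3 = 3, Rod = 1*1 = 1, Washer = 1*3 = 3.
Iteration 2: components of {Ring,Rod,Washer} -> Arm = 3*3 = 9, Widget = 3*1 = 3.
Iteration 3: no further components; recursion stops.

Arm, Bearing, Ring, Rod, Washer, Widget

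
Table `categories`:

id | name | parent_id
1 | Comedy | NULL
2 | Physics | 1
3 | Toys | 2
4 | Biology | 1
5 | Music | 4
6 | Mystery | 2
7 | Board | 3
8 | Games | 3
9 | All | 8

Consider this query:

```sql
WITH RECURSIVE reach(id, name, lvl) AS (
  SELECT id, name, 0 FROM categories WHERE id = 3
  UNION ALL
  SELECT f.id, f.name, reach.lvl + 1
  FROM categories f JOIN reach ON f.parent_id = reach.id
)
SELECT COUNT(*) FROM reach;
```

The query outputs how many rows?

4

Base: id=3 (Toys) at lvl 0.
Iteration 1: rows with parent_id in {3} -> Board (id 7, lvl 1), Games (id 8, lvl 1).
Iteration 2: rows with parent_id in {7,8} -> All (id 9, lvl 2).
Iteration 3: no rows with parent_id in {9}; recursion stops.
Total rows emitted: 4.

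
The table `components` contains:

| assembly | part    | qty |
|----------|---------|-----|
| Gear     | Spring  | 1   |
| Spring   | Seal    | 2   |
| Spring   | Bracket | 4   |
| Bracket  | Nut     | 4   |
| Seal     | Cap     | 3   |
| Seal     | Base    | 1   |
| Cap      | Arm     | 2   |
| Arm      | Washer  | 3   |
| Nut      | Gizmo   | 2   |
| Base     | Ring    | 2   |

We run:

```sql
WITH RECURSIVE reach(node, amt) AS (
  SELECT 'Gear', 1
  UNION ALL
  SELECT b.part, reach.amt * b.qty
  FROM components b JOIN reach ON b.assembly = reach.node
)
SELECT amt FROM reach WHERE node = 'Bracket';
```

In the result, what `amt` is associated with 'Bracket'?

Base: (Gear, amt=1).
Iteration 1: components of {Gear} -> Spring = 1*1 = 1.
Iteration 2: components of {Spring} -> Bracket = 1*4 = 4, Seal = 1*2 = 2.
Iteration 3: components of {Bracket,Seal} -> Base = 2*1 = 2, Cap = 2*3 = 6, Nut = 4*4 = 16.
Iteration 4: components of {Base,Cap,Nut} -> Arm = 6*2 = 12, Gizmo = 16*2 = 32, Ring = 2*2 = 4.
Iteration 5: components of {Arm,Gizmo,Ring} -> Washer = 12*3 = 36.
Iteration 6: no further components; recursion stops.

4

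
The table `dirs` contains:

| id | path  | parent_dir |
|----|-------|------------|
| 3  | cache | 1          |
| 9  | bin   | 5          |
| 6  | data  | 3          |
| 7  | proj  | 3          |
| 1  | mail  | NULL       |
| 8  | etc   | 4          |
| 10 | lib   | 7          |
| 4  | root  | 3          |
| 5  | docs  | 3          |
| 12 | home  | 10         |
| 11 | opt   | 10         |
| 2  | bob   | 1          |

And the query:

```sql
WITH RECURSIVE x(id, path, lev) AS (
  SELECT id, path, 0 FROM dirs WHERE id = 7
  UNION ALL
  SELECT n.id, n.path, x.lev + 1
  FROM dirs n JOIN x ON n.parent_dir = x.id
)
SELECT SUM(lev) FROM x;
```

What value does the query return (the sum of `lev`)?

5

Base: id=7 (proj) at lev 0.
Iteration 1: rows with parent_dir in {7} -> lib (id 10, lev 1).
Iteration 2: rows with parent_dir in {10} -> opt (id 11, lev 2), home (id 12, lev 2).
Iteration 3: no rows with parent_dir in {11,12}; recursion stops.
SUM(lev) = 0 + 1 + 2 + 2 = 5.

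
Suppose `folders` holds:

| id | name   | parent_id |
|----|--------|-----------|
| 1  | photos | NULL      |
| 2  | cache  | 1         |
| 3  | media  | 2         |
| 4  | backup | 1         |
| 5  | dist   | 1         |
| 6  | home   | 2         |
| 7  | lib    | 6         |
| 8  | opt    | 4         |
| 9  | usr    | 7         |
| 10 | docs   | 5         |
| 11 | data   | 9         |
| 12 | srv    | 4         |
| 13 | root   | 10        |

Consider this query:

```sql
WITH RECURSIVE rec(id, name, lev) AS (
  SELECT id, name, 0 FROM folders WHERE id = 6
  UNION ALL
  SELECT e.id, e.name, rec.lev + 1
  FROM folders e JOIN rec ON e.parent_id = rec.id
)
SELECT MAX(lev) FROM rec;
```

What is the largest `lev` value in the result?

3

Base: id=6 (home) at lev 0.
Iteration 1: rows with parent_id in {6} -> lib (id 7, lev 1).
Iteration 2: rows with parent_id in {7} -> usr (id 9, lev 2).
Iteration 3: rows with parent_id in {9} -> data (id 11, lev 3).
Iteration 4: no rows with parent_id in {11}; recursion stops.
lev values: 0, 1, 2, 3; the maximum is 3.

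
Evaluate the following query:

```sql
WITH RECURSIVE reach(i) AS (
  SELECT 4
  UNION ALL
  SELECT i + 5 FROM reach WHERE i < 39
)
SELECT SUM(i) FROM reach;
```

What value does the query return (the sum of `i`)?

Base: i=4.
Iteration 1: 4 < 39 holds -> i = 4 + 5 = 9.
Iteration 2: 9 < 39 holds -> i = 9 + 5 = 14.
Iteration 3: 14 < 39 holds -> i = 14 + 5 = 19.
Iteration 4: 19 < 39 holds -> i = 19 + 5 = 24.
Iteration 5: 24 < 39 holds -> i = 24 + 5 = 29.
Iteration 6: 29 < 39 holds -> i = 29 + 5 = 34.
Iteration 7: 34 < 39 holds -> i = 34 + 5 = 39.
Iteration 8: 39 < 39 fails; recursion stops.
SUM(i) = 4 + 9 + 14 + 19 + 24 + 29 + 34 + 39 = 172.

172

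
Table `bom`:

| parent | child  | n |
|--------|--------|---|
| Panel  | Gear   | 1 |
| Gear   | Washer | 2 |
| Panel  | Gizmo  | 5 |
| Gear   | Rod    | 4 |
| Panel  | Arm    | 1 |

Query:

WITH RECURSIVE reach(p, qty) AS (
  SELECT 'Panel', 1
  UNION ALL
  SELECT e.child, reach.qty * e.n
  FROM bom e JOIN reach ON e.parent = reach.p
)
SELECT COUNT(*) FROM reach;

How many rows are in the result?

Base: (Panel, qty=1).
Iteration 1: components of {Panel} -> Arm = 1*1 = 1, Gear = 1*1 = 1, Gizmo = 1*5 = 5.
Iteration 2: components of {Arm,Gear,Gizmo} -> Rod = 1*4 = 4, Washer = 1*2 = 2.
Iteration 3: no further components; recursion stops.
Total rows emitted: 6.

6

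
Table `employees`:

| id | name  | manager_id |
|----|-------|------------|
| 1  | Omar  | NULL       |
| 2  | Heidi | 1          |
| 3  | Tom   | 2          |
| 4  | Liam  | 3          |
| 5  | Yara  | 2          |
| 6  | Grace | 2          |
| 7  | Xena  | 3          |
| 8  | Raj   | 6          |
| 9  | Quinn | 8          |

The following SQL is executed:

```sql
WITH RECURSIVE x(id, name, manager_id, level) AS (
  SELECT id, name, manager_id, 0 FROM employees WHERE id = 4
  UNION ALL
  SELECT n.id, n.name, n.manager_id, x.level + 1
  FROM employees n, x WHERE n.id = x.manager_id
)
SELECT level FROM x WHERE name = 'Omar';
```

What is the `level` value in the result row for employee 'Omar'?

Base: id=4 (Liam), manager_id=3, level 0.
Iteration 1: join on id=3 -> Tom (id 3, manager_id=2, level 1).
Iteration 2: join on id=2 -> Heidi (id 2, manager_id=1, level 2).
Iteration 3: join on id=1 -> Omar (id 1, manager_id=NULL, level 3).
Iteration 4: manager_id is NULL; no match; recursion stops.

3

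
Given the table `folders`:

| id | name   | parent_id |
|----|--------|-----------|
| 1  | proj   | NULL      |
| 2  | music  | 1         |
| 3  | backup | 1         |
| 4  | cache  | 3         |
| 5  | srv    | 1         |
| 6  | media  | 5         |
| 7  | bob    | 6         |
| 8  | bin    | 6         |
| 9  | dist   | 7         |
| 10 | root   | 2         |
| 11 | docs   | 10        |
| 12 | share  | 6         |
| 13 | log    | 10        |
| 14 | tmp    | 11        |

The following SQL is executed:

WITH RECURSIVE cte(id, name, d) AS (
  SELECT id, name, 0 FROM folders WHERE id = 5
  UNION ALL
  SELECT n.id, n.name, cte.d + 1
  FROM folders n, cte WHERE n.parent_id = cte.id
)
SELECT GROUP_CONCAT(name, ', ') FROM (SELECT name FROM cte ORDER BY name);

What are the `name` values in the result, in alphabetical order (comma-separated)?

bin, bob, dist, media, share, srv

Base: id=5 (srv) at d 0.
Iteration 1: rows with parent_id in {5} -> media (id 6, d 1).
Iteration 2: rows with parent_id in {6} -> bob (id 7, d 2), bin (id 8, d 2), share (id 12, d 2).
Iteration 3: rows with parent_id in {7,8,12} -> dist (id 9, d 3).
Iteration 4: no rows with parent_id in {9}; recursion stops.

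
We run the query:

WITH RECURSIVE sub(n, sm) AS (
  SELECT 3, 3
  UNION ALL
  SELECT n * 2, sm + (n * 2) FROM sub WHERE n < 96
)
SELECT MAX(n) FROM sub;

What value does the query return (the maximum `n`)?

96

Base: n=3, sm=3.
Iteration 1: 3 < 96 holds -> n = 3 * 2 = 6, sm = 3 + 6 = 9.
Iteration 2: 6 < 96 holds -> n = 6 * 2 = 12, sm = 9 + 12 = 21.
Iteration 3: 12 < 96 holds -> n = 12 * 2 = 24, sm = 21 + 24 = 45.
Iteration 4: 24 < 96 holds -> n = 24 * 2 = 48, sm = 45 + 48 = 93.
Iteration 5: 48 < 96 holds -> n = 48 * 2 = 96, sm = 93 + 96 = 189.
Iteration 6: 96 < 96 fails; recursion stops.
n values: 3, 6, 12, 24, 48, 96; the maximum is 96.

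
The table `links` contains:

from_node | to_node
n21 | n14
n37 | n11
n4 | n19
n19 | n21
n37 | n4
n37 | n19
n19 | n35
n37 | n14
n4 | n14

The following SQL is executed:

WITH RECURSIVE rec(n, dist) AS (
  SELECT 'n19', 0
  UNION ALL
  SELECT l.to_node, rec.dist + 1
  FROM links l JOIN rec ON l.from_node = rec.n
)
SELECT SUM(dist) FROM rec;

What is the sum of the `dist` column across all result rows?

4

Base: (n19, dist=0).
Iteration 1: edges from {n19} -> (n21, dist=1), (n35, dist=1).
Iteration 2: edges from {n21,n35} -> (n14, dist=2).
Iteration 3: no outgoing edges from {n14}; recursion stops.
SUM(dist) = 0 + 1 + 1 + 2 = 4.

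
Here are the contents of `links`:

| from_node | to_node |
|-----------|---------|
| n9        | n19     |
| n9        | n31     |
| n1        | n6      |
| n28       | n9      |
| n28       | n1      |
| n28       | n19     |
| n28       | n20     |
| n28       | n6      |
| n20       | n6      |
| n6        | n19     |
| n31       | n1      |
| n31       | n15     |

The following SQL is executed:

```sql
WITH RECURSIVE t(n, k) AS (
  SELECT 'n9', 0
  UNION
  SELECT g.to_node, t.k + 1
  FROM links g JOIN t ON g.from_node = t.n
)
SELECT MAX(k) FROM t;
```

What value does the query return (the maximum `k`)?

4

Base: (n9, k=0).
Iteration 1: edges from {n9} -> (n19, k=1), (n31, k=1).
Iteration 2: edges from {n19,n31} -> (n1, k=2), (n15, k=2).
Iteration 3: edges from {n1,n15} -> (n6, k=3).
Iteration 4: edges from {n6} -> (n19, k=4).
Iteration 5: no outgoing edges from {n19}; recursion stops.
k values: 0, 1, 1, 2, 2, 3, 4; the maximum is 4.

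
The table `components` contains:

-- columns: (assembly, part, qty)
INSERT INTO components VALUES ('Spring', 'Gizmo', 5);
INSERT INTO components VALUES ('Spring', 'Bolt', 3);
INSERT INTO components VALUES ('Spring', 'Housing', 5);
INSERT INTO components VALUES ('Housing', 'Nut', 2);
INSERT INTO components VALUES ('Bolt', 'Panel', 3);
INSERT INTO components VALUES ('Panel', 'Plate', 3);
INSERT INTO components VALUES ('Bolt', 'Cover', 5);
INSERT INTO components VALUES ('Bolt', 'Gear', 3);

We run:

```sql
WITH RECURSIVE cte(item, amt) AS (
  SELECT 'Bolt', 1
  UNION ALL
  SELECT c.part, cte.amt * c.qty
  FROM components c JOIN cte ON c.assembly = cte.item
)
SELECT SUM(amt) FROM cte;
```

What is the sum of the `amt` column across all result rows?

Base: (Bolt, amt=1).
Iteration 1: components of {Bolt} -> Cover = 1*5 = 5, Gear = 1*3 = 3, Panel = 1*3 = 3.
Iteration 2: components of {Cover,Gear,Panel} -> Plate = 3*3 = 9.
Iteration 3: no further components; recursion stops.
SUM(amt) = 1 + 3 + 5 + 3 + 9 = 21.

21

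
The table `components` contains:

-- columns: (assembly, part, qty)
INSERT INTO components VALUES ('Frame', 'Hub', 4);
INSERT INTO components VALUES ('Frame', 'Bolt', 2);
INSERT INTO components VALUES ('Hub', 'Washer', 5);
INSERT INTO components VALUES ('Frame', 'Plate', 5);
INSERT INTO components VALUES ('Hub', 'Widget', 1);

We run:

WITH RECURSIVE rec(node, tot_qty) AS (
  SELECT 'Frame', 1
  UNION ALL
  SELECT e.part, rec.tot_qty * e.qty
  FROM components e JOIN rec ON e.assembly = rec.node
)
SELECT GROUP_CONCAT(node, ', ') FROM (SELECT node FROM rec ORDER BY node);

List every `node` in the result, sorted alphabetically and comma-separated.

Base: (Frame, tot_qty=1).
Iteration 1: components of {Frame} -> Bolt = 1*2 = 2, Hub = 1*4 = 4, Plate = 1*5 = 5.
Iteration 2: components of {Bolt,Hub,Plate} -> Washer = 4*5 = 20, Widget = 4*1 = 4.
Iteration 3: no further components; recursion stops.

Bolt, Frame, Hub, Plate, Washer, Widget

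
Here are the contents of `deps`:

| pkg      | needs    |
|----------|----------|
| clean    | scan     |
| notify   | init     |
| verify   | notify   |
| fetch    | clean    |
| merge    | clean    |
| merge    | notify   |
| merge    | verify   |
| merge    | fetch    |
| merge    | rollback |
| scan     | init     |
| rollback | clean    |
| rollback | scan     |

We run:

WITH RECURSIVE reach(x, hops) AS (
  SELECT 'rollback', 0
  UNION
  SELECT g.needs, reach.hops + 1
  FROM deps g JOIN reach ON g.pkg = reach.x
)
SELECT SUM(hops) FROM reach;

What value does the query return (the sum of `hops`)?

9

Base: (rollback, hops=0).
Iteration 1: edges from {rollback} -> (clean, hops=1), (scan, hops=1).
Iteration 2: edges from {clean,scan} -> (init, hops=2), (scan, hops=2).
Iteration 3: edges from {init,scan} -> (init, hops=3).
Iteration 4: no outgoing edges from {init}; recursion stops.
SUM(hops) = 0 + 1 + 1 + 2 + 2 + 3 = 9.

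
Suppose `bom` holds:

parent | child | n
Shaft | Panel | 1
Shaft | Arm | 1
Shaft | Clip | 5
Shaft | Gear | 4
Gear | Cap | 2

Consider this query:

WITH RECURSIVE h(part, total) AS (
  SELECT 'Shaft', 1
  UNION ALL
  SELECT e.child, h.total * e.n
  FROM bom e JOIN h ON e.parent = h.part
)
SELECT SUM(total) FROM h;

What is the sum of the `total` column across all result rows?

20

Base: (Shaft, total=1).
Iteration 1: components of {Shaft} -> Arm = 1*1 = 1, Clip = 1*5 = 5, Gear = 1*4 = 4, Panel = 1*1 = 1.
Iteration 2: components of {Arm,Clip,Gear,Panel} -> Cap = 4*2 = 8.
Iteration 3: no further components; recursion stops.
SUM(total) = 1 + 1 + 1 + 5 + 4 + 8 = 20.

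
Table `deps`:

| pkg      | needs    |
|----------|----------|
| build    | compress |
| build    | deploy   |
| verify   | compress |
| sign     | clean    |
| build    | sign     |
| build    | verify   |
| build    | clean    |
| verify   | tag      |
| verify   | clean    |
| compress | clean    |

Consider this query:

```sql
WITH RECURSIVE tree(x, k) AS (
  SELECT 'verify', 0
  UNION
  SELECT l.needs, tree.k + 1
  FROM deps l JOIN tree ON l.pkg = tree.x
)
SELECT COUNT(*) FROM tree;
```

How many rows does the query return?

5

Base: (verify, k=0).
Iteration 1: edges from {verify} -> (clean, k=1), (compress, k=1), (tag, k=1).
Iteration 2: edges from {clean,compress,tag} -> (clean, k=2).
Iteration 3: no outgoing edges from {clean}; recursion stops.
Total rows emitted: 5.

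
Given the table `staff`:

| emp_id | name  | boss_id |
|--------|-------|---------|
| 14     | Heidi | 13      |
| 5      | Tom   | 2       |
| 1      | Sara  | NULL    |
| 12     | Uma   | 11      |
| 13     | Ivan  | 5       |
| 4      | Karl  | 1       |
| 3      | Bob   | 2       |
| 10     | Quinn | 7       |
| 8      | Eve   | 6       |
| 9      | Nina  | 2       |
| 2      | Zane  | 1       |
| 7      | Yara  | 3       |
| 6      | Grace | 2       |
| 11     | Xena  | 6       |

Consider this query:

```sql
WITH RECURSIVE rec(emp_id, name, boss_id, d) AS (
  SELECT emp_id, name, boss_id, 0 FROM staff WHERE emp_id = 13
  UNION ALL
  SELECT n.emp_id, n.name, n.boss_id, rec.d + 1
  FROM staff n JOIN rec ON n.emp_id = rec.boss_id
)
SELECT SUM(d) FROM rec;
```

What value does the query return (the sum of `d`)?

6

Base: emp_id=13 (Ivan), boss_id=5, d 0.
Iteration 1: join on emp_id=5 -> Tom (id 5, boss_id=2, d 1).
Iteration 2: join on emp_id=2 -> Zane (id 2, boss_id=1, d 2).
Iteration 3: join on emp_id=1 -> Sara (id 1, boss_id=NULL, d 3).
Iteration 4: boss_id is NULL; no match; recursion stops.
SUM(d) = 0 + 1 + 2 + 3 = 6.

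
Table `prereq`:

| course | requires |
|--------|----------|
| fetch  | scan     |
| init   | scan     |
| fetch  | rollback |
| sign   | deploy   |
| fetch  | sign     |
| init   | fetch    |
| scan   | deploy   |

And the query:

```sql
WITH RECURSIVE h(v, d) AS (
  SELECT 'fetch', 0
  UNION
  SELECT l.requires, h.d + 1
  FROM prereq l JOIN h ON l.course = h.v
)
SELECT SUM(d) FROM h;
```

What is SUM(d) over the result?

Base: (fetch, d=0).
Iteration 1: edges from {fetch} -> (rollback, d=1), (scan, d=1), (sign, d=1).
Iteration 2: edges from {rollback,scan,sign} -> (deploy, d=2). [UNION drops 1 duplicate row(s)]
Iteration 3: no outgoing edges from {deploy}; recursion stops.
SUM(d) = 0 + 1 + 1 + 1 + 2 = 5.

5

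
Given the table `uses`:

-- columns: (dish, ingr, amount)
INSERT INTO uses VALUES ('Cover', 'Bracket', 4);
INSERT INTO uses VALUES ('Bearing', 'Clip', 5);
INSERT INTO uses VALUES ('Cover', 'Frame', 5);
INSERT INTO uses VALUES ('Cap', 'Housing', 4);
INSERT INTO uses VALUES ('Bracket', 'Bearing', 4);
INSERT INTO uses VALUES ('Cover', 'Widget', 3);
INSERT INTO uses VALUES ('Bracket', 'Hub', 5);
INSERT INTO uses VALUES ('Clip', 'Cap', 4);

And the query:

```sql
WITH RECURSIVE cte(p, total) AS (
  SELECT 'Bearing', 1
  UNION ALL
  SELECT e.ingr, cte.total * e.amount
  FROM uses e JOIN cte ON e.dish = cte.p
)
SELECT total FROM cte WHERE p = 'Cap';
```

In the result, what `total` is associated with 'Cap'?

20

Base: (Bearing, total=1).
Iteration 1: components of {Bearing} -> Clip = 1*5 = 5.
Iteration 2: components of {Clip} -> Cap = 5*4 = 20.
Iteration 3: components of {Cap} -> Housing = 20*4 = 80.
Iteration 4: no further components; recursion stops.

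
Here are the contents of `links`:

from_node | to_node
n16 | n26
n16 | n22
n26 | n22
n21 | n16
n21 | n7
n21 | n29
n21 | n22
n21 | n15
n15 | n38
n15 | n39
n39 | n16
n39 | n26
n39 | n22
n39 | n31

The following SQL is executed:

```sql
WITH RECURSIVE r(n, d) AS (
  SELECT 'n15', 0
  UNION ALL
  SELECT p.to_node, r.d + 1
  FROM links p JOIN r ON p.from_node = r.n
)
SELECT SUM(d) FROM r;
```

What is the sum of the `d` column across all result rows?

23

Base: (n15, d=0).
Iteration 1: edges from {n15} -> (n38, d=1), (n39, d=1).
Iteration 2: edges from {n38,n39} -> (n16, d=2), (n22, d=2), (n26, d=2), (n31, d=2).
Iteration 3: edges from {n16,n22,n26,n31} -> (n22, d=3) x2, (n26, d=3). [UNION ALL keeps all 3 new rows, including repeats]
Iteration 4: edges from {n22,n26} -> (n22, d=4).
Iteration 5: no outgoing edges from {n22}; recursion stops.
SUM(d) = 0 + 1 + 1 + 2 + 2 + 2 + 2 + 3 + 3 + 3 + 4 = 23.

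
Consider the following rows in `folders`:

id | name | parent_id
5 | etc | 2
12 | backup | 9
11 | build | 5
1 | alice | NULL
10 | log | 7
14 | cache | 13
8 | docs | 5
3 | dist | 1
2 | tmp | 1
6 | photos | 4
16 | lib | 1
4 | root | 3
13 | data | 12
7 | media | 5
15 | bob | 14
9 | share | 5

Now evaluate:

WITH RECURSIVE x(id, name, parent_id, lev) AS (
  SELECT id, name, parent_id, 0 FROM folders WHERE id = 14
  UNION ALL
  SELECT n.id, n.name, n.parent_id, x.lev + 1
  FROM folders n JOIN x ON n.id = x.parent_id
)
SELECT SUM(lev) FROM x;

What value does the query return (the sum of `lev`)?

21

Base: id=14 (cache), parent_id=13, lev 0.
Iteration 1: join on id=13 -> data (id 13, parent_id=12, lev 1).
Iteration 2: join on id=12 -> backup (id 12, parent_id=9, lev 2).
Iteration 3: join on id=9 -> share (id 9, parent_id=5, lev 3).
Iteration 4: join on id=5 -> etc (id 5, parent_id=2, lev 4).
Iteration 5: join on id=2 -> tmp (id 2, parent_id=1, lev 5).
Iteration 6: join on id=1 -> alice (id 1, parent_id=NULL, lev 6).
Iteration 7: parent_id is NULL; no match; recursion stops.
SUM(lev) = 0 + 1 + 2 + 3 + 4 + 5 + 6 = 21.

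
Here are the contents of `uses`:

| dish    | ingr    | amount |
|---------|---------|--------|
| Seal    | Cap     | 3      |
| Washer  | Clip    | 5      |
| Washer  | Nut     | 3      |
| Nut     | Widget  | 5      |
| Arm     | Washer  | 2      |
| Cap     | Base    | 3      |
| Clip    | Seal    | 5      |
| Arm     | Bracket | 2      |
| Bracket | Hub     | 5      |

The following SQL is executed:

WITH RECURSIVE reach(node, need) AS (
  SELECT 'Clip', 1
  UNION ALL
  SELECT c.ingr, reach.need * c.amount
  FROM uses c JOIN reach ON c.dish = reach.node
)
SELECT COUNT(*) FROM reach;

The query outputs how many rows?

4

Base: (Clip, need=1).
Iteration 1: components of {Clip} -> Seal = 1*5 = 5.
Iteration 2: components of {Seal} -> Cap = 5*3 = 15.
Iteration 3: components of {Cap} -> Base = 15*3 = 45.
Iteration 4: no further components; recursion stops.
Total rows emitted: 4.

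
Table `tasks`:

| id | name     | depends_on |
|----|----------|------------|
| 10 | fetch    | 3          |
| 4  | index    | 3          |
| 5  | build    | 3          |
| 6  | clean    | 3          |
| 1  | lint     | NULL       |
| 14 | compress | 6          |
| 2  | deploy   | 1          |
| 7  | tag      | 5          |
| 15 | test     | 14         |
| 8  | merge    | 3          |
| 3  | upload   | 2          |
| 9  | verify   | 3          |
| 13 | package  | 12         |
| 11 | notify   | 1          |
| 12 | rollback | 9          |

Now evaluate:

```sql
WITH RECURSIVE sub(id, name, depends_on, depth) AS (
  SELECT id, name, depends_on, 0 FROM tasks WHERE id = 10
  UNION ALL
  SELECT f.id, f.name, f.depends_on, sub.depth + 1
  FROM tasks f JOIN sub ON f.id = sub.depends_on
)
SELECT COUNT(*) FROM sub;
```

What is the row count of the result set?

4

Base: id=10 (fetch), depends_on=3, depth 0.
Iteration 1: join on id=3 -> upload (id 3, depends_on=2, depth 1).
Iteration 2: join on id=2 -> deploy (id 2, depends_on=1, depth 2).
Iteration 3: join on id=1 -> lint (id 1, depends_on=NULL, depth 3).
Iteration 4: depends_on is NULL; no match; recursion stops.
Total rows emitted: 4.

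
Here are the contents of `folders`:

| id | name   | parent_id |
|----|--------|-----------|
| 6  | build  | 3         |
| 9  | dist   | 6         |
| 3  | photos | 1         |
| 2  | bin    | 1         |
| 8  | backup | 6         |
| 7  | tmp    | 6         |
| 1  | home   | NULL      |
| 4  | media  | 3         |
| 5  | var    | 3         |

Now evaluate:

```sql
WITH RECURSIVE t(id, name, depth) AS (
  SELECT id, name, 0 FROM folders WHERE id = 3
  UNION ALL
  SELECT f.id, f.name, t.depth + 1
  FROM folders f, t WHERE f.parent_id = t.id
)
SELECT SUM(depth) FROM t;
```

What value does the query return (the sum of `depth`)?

9

Base: id=3 (photos) at depth 0.
Iteration 1: rows with parent_id in {3} -> media (id 4, depth 1), var (id 5, depth 1), build (id 6, depth 1).
Iteration 2: rows with parent_id in {4,5,6} -> tmp (id 7, depth 2), backup (id 8, depth 2), dist (id 9, depth 2).
Iteration 3: no rows with parent_id in {7,8,9}; recursion stops.
SUM(depth) = 0 + 1 + 1 + 1 + 2 + 2 + 2 = 9.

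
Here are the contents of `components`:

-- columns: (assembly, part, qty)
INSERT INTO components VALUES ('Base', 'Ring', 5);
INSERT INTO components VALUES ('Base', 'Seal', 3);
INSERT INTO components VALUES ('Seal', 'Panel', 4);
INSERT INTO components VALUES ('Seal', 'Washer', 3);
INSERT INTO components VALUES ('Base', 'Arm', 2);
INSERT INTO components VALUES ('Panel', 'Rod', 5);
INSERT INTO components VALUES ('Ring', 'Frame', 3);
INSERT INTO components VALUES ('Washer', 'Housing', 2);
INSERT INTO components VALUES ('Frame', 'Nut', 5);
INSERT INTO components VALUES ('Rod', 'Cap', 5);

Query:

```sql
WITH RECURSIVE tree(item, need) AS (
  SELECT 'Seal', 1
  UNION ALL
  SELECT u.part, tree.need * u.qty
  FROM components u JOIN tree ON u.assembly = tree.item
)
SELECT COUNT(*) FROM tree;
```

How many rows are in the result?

6

Base: (Seal, need=1).
Iteration 1: components of {Seal} -> Panel = 1*4 = 4, Washer = 1*3 = 3.
Iteration 2: components of {Panel,Washer} -> Housing = 3*2 = 6, Rod = 4*5 = 20.
Iteration 3: components of {Housing,Rod} -> Cap = 20*5 = 100.
Iteration 4: no further components; recursion stops.
Total rows emitted: 6.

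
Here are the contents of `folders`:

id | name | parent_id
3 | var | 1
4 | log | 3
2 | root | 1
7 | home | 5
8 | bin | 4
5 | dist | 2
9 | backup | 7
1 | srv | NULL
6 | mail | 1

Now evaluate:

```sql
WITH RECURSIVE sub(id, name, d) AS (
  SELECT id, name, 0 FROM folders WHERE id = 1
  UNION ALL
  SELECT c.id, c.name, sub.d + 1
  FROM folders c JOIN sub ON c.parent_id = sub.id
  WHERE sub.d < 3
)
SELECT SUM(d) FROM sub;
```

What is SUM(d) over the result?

Base: id=1 (srv) at d 0.
Iteration 1: rows with parent_id in {1} -> root (id 2, d 1), var (id 3, d 1), mail (id 6, d 1).
Iteration 2: rows with parent_id in {2,3,6} -> log (id 4, d 2), dist (id 5, d 2).
Iteration 3: rows with parent_id in {4,5} -> home (id 7, d 3), bin (id 8, d 3).
Iteration 4: d < 3 fails for all current rows; recursion stops.
SUM(d) = 0 + 1 + 1 + 1 + 2 + 2 + 3 + 3 = 13.

13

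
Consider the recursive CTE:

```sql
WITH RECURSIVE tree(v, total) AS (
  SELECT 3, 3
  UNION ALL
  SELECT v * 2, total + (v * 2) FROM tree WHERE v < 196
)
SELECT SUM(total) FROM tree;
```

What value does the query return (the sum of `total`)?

1506

Base: v=3, total=3.
Iteration 1: 3 < 196 holds -> v = 3 * 2 = 6, total = 3 + 6 = 9.
Iteration 2: 6 < 196 holds -> v = 6 * 2 = 12, total = 9 + 12 = 21.
Iteration 3: 12 < 196 holds -> v = 12 * 2 = 24, total = 21 + 24 = 45.
Iteration 4: 24 < 196 holds -> v = 24 * 2 = 48, total = 45 + 48 = 93.
Iteration 5: 48 < 196 holds -> v = 48 * 2 = 96, total = 93 + 96 = 189.
Iteration 6: 96 < 196 holds -> v = 96 * 2 = 192, total = 189 + 192 = 381.
Iteration 7: 192 < 196 holds -> v = 192 * 2 = 384, total = 381 + 384 = 765.
Iteration 8: 384 < 196 fails; recursion stops.
SUM(total) = 3 + 9 + 21 + 45 + 93 + 189 + 381 + 765 = 1506.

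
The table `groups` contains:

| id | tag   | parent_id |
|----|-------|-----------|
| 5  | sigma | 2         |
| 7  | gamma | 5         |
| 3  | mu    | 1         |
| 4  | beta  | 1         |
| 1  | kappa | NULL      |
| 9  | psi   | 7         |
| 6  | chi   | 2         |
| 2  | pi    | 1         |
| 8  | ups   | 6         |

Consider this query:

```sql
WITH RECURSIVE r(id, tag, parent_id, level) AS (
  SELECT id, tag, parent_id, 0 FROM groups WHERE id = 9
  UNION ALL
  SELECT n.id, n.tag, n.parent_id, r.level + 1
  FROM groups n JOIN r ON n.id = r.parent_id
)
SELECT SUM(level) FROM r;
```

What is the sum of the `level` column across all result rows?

Base: id=9 (psi), parent_id=7, level 0.
Iteration 1: join on id=7 -> gamma (id 7, parent_id=5, level 1).
Iteration 2: join on id=5 -> sigma (id 5, parent_id=2, level 2).
Iteration 3: join on id=2 -> pi (id 2, parent_id=1, level 3).
Iteration 4: join on id=1 -> kappa (id 1, parent_id=NULL, level 4).
Iteration 5: parent_id is NULL; no match; recursion stops.
SUM(level) = 0 + 1 + 2 + 3 + 4 = 10.

10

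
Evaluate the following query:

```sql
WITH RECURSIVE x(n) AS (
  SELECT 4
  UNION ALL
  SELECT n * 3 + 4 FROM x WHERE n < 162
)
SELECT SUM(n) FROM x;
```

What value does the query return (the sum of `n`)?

Base: n=4.
Iteration 1: 4 < 162 holds -> n = 4 * 3 + 4 = 16.
Iteration 2: 16 < 162 holds -> n = 16 * 3 + 4 = 52.
Iteration 3: 52 < 162 holds -> n = 52 * 3 + 4 = 160.
Iteration 4: 160 < 162 holds -> n = 160 * 3 + 4 = 484.
Iteration 5: 484 < 162 fails; recursion stops.
SUM(n) = 4 + 16 + 52 + 160 + 484 = 716.

716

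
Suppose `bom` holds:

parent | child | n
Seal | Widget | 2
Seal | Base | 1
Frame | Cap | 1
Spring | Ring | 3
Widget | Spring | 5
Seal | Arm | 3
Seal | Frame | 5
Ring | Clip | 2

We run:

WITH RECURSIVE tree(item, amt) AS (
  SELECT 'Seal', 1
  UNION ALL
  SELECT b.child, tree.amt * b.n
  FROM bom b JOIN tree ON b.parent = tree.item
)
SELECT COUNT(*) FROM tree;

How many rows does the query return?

Base: (Seal, amt=1).
Iteration 1: components of {Seal} -> Arm = 1*3 = 3, Base = 1*1 = 1, Frame = 1*5 = 5, Widget = 1*2 = 2.
Iteration 2: components of {Arm,Base,Frame,Widget} -> Cap = 5*1 = 5, Spring = 2*5 = 10.
Iteration 3: components of {Cap,Spring} -> Ring = 10*3 = 30.
Iteration 4: components of {Ring} -> Clip = 30*2 = 60.
Iteration 5: no further components; recursion stops.
Total rows emitted: 9.

9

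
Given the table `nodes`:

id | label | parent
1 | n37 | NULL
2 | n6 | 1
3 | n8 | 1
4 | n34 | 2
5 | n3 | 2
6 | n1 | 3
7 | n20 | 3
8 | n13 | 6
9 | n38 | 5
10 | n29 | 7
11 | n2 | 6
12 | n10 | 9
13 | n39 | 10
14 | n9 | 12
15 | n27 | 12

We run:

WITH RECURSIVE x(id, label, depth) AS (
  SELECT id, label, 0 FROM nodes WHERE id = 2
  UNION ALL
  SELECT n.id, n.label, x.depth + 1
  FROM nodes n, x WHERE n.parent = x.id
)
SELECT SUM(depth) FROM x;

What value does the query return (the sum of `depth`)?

15

Base: id=2 (n6) at depth 0.
Iteration 1: rows with parent in {2} -> n34 (id 4, depth 1), n3 (id 5, depth 1).
Iteration 2: rows with parent in {4,5} -> n38 (id 9, depth 2).
Iteration 3: rows with parent in {9} -> n10 (id 12, depth 3).
Iteration 4: rows with parent in {12} -> n9 (id 14, depth 4), n27 (id 15, depth 4).
Iteration 5: no rows with parent in {14,15}; recursion stops.
SUM(depth) = 0 + 1 + 1 + 2 + 3 + 4 + 4 = 15.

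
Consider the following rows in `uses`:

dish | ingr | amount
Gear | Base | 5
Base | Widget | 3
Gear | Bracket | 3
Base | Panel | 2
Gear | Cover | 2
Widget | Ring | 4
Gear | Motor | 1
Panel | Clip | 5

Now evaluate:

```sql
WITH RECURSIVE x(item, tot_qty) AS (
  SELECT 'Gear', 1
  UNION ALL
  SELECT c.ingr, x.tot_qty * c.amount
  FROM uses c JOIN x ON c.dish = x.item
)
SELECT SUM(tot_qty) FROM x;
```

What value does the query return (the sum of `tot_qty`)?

Base: (Gear, tot_qty=1).
Iteration 1: components of {Gear} -> Base = 1*5 = 5, Bracket = 1*3 = 3, Cover = 1*2 = 2, Motor = 1*1 = 1.
Iteration 2: components of {Base,Bracket,Cover,Motor} -> Panel = 5*2 = 10, Widget = 5*3 = 15.
Iteration 3: components of {Panel,Widget} -> Clip = 10*5 = 50, Ring = 15*4 = 60.
Iteration 4: no further components; recursion stops.
SUM(tot_qty) = 1 + 5 + 3 + 2 + 1 + 15 + 10 + 60 + 50 = 147.

147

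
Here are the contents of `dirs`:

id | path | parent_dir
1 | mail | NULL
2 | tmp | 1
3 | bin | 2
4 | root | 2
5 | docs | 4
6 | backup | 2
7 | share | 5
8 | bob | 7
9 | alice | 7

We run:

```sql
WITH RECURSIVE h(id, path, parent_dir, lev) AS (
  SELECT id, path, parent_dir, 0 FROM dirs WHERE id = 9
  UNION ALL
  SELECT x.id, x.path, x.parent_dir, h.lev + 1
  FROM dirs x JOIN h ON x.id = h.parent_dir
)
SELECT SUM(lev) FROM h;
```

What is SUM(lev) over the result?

15

Base: id=9 (alice), parent_dir=7, lev 0.
Iteration 1: join on id=7 -> share (id 7, parent_dir=5, lev 1).
Iteration 2: join on id=5 -> docs (id 5, parent_dir=4, lev 2).
Iteration 3: join on id=4 -> root (id 4, parent_dir=2, lev 3).
Iteration 4: join on id=2 -> tmp (id 2, parent_dir=1, lev 4).
Iteration 5: join on id=1 -> mail (id 1, parent_dir=NULL, lev 5).
Iteration 6: parent_dir is NULL; no match; recursion stops.
SUM(lev) = 0 + 1 + 2 + 3 + 4 + 5 = 15.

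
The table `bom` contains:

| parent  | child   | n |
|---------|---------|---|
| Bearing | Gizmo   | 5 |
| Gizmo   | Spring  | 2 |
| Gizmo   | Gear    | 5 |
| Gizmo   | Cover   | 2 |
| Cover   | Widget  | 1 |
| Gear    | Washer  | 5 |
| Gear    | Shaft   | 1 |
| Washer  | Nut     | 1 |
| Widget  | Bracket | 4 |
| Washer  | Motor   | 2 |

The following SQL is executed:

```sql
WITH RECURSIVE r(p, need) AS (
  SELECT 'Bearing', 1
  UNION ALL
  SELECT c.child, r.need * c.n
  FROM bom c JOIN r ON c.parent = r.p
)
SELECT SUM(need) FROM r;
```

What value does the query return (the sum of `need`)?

Base: (Bearing, need=1).
Iteration 1: components of {Bearing} -> Gizmo = 1*5 = 5.
Iteration 2: components of {Gizmo} -> Cover = 5*2 = 10, Gear = 5*5 = 25, Spring = 5*2 = 10.
Iteration 3: components of {Cover,Gear,Spring} -> Shaft = 25*1 = 25, Washer = 25*5 = 125, Widget = 10*1 = 10.
Iteration 4: components of {Shaft,Washer,Widget} -> Bracket = 10*4 = 40, Motor = 125*2 = 250, Nut = 125*1 = 125.
Iteration 5: no further components; recursion stops.
SUM(need) = 1 + 5 + 10 + 25 + 10 + 125 + 25 + 10 + 125 + 250 + 40 = 626.

626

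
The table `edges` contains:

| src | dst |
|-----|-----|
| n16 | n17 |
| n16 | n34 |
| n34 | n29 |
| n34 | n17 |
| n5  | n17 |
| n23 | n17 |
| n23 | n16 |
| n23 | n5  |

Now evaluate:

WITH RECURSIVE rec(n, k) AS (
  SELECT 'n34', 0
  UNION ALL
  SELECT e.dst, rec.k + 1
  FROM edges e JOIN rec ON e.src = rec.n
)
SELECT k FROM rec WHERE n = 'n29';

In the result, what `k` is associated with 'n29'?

Base: (n34, k=0).
Iteration 1: edges from {n34} -> (n17, k=1), (n29, k=1).
Iteration 2: no outgoing edges from {n17,n29}; recursion stops.

1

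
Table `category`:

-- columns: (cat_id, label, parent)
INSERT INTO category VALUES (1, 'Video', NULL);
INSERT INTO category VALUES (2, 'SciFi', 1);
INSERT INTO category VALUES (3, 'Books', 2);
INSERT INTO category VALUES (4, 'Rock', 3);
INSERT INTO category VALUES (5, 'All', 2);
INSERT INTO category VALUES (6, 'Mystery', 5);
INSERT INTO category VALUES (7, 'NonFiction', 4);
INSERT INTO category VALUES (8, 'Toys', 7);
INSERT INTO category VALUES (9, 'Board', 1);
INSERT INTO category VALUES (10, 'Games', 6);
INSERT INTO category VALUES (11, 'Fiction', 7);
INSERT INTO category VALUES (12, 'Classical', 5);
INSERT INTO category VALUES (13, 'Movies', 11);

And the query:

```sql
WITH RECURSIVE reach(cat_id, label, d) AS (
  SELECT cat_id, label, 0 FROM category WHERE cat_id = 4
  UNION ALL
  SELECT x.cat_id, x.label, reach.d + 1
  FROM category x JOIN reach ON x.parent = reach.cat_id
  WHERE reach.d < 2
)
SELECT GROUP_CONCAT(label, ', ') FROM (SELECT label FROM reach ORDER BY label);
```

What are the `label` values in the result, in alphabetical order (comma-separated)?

Base: cat_id=4 (Rock) at d 0.
Iteration 1: rows with parent in {4} -> NonFiction (id 7, d 1).
Iteration 2: rows with parent in {7} -> Toys (id 8, d 2), Fiction (id 11, d 2).
Iteration 3: d < 2 fails for all current rows; recursion stops.

Fiction, NonFiction, Rock, Toys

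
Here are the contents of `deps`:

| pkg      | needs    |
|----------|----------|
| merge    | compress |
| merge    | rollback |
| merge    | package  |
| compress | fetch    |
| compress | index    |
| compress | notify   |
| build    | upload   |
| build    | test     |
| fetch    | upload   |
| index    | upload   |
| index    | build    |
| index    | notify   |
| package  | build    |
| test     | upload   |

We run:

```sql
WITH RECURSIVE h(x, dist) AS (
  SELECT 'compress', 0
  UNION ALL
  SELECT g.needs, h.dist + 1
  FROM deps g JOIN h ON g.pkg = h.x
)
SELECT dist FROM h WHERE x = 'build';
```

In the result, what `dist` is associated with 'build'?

2

Base: (compress, dist=0).
Iteration 1: edges from {compress} -> (fetch, dist=1), (index, dist=1), (notify, dist=1).
Iteration 2: edges from {fetch,index,notify} -> (build, dist=2), (notify, dist=2), (upload, dist=2) x2. [UNION ALL keeps all 4 new rows, including repeats]
Iteration 3: edges from {build,notify,upload} -> (test, dist=3), (upload, dist=3).
Iteration 4: edges from {test,upload} -> (upload, dist=4).
Iteration 5: no outgoing edges from {upload}; recursion stops.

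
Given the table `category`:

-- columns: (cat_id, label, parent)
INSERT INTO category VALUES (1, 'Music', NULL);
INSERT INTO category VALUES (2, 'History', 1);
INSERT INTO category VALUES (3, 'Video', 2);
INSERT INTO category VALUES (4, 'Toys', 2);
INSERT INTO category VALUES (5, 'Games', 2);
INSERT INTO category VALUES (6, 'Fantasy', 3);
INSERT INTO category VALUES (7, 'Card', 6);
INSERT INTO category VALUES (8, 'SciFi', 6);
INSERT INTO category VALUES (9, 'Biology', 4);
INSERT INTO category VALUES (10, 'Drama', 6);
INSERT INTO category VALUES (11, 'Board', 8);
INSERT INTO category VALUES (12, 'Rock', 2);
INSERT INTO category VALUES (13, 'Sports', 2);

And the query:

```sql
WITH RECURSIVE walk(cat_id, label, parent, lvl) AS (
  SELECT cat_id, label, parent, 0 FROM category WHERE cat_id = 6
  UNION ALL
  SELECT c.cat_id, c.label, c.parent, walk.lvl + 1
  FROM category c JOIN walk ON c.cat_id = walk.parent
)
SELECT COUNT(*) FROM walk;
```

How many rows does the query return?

Base: cat_id=6 (Fantasy), parent=3, lvl 0.
Iteration 1: join on cat_id=3 -> Video (id 3, parent=2, lvl 1).
Iteration 2: join on cat_id=2 -> History (id 2, parent=1, lvl 2).
Iteration 3: join on cat_id=1 -> Music (id 1, parent=NULL, lvl 3).
Iteration 4: parent is NULL; no match; recursion stops.
Total rows emitted: 4.

4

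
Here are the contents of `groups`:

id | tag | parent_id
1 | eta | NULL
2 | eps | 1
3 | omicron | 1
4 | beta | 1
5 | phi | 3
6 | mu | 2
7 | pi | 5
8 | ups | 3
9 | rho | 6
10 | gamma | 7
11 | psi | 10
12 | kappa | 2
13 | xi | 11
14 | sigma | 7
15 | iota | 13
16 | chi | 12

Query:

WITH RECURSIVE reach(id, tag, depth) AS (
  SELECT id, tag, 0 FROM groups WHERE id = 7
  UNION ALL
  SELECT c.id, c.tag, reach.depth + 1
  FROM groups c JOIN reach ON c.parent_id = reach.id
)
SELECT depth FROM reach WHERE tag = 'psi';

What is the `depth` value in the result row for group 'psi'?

Base: id=7 (pi) at depth 0.
Iteration 1: rows with parent_id in {7} -> gamma (id 10, depth 1), sigma (id 14, depth 1).
Iteration 2: rows with parent_id in {10,14} -> psi (id 11, depth 2).
Iteration 3: rows with parent_id in {11} -> xi (id 13, depth 3).
Iteration 4: rows with parent_id in {13} -> iota (id 15, depth 4).
Iteration 5: no rows with parent_id in {15}; recursion stops.

2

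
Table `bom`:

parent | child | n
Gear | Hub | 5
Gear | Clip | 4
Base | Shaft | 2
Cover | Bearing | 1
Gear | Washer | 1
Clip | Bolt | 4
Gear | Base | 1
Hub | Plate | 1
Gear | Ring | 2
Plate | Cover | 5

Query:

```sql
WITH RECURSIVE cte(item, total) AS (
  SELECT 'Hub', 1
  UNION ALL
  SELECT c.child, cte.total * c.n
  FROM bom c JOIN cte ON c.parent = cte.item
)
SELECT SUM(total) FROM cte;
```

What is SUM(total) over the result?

12

Base: (Hub, total=1).
Iteration 1: components of {Hub} -> Plate = 1*1 = 1.
Iteration 2: components of {Plate} -> Cover = 1*5 = 5.
Iteration 3: components of {Cover} -> Bearing = 5*1 = 5.
Iteration 4: no further components; recursion stops.
SUM(total) = 1 + 1 + 5 + 5 = 12.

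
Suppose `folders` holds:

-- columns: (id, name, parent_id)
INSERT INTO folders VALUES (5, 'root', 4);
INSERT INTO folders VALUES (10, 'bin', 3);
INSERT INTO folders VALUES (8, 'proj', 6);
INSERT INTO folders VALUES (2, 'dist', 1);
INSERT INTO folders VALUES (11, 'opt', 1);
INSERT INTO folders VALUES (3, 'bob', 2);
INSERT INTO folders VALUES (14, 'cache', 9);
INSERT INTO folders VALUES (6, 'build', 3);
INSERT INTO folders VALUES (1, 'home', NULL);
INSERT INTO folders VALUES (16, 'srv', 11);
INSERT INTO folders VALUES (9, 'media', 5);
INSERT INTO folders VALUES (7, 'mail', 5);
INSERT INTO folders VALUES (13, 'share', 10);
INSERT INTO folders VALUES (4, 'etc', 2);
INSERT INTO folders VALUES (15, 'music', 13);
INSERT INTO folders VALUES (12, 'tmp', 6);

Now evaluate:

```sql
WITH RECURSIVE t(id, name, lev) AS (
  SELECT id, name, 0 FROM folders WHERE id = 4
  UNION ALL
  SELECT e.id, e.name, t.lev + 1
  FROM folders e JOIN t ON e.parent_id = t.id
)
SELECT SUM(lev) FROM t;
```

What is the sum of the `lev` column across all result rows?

Base: id=4 (etc) at lev 0.
Iteration 1: rows with parent_id in {4} -> root (id 5, lev 1).
Iteration 2: rows with parent_id in {5} -> mail (id 7, lev 2), media (id 9, lev 2).
Iteration 3: rows with parent_id in {7,9} -> cache (id 14, lev 3).
Iteration 4: no rows with parent_id in {14}; recursion stops.
SUM(lev) = 0 + 1 + 2 + 2 + 3 = 8.

8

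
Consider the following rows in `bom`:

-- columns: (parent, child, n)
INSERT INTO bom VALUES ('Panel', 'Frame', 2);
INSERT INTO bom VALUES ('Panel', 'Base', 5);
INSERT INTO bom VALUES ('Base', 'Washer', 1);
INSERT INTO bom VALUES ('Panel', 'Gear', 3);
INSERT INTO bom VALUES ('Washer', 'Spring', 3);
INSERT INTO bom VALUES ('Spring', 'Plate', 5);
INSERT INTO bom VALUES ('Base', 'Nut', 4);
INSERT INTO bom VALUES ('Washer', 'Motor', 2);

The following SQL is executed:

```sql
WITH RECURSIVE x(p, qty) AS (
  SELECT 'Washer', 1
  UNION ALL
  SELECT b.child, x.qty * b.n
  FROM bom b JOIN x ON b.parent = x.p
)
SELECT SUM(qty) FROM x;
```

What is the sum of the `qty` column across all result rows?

21

Base: (Washer, qty=1).
Iteration 1: components of {Washer} -> Motor = 1*2 = 2, Spring = 1*3 = 3.
Iteration 2: components of {Motor,Spring} -> Plate = 3*5 = 15.
Iteration 3: no further components; recursion stops.
SUM(qty) = 1 + 3 + 2 + 15 = 21.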